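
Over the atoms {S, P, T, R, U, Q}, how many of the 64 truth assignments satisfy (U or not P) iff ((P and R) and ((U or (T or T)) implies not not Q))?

Initial set: {T ((U or not P) iff ((P and R) and ((U or (T or T)) implies not not Q)))}.
T ((U or not P) iff ((P and R) and ((U or (T or T)) implies not not Q))): β-rule — branch into T (U or not P), T ((P and R) and ((U or (T or T)) implies not not Q))  //  F (U or not P), F ((P and R) and ((U or (T or T)) implies not not Q)).
  branch 1 (add T (U or not P), T ((P and R) and ((U or (T or T)) implies not not Q))):
    T ((P and R) and ((U or (T or T)) implies not not Q)): α-rule — add T (P and R), T ((U or (T or T)) implies not not Q).
    T (P and R): α-rule — add T P, T R.
    T (U or not P): β-rule — branch into T U  //  T not P.
      branch 1.1 (add T U):
        T ((U or (T or T)) implies not not Q): β-rule — branch into F (U or (T or T))  //  T not not Q.
          branch 1.1.1 (add F (U or (T or T))):
            F (U or (T or T)): α-rule — add F U, F (T or T).
            × closes — contains both U and not U.
          branch 1.1.2 (add T not not Q):
            T not not Q: drop double negation, giving T Q.
            ○ open, literals {P=true, Q=true, R=true, U=true}.
      branch 1.2 (add T not P):
        × closes — contains both P and not P.
  branch 2 (add F (U or not P), F ((P and R) and ((U or (T or T)) implies not not Q))):
    F (U or not P): α-rule — add F U, F not P.
    F ((P and R) and ((U or (T or T)) implies not not Q)): β-rule — branch into F (P and R)  //  F ((U or (T or T)) implies not not Q).
      branch 2.1 (add F (P and R)):
        F (P and R): β-rule — branch into F P  //  F R.
          branch 2.1.1 (add F P):
            × closes — contains both P and not P.
          branch 2.1.2 (add F R):
            ○ open, literals {P=true, R=false, U=false}.
      branch 2.2 (add F ((U or (T or T)) implies not not Q)):
        F ((U or (T or T)) implies not not Q): α-rule — add T (U or (T or T)), F not not Q.
        F not not Q: drop double negation, giving F Q.
        T (U or (T or T)): β-rule — branch into T U  //  T (T or T).
          branch 2.2.1 (add T U):
            × closes — contains both U and not U.
          branch 2.2.2 (add T (T or T)):
            T (T or T): β-rule — branch into T T  //  T T.
              branch 2.2.2.1 (add T T):
                ○ open, literals {P=true, Q=false, T=true, U=false}.
              branch 2.2.2.2 (add T T):
                ○ open, literals {P=true, Q=false, T=true, U=false}.
4 branches closed, 4 open.
Each open branch fixes some atoms; the unmentioned ones are free. Counting distinct full assignments: branch {P=true, Q=true, R=true, U=true} (S, T) contributes 4 new; branch {P=true, R=false, U=false} (S, T, Q) contributes 8 new; branch {P=true, Q=false, T=true, U=false} (S, R) contributes 2 new; branch {P=true, Q=false, T=true, U=false} (S, R) contributes 0 new. Total: 14.

14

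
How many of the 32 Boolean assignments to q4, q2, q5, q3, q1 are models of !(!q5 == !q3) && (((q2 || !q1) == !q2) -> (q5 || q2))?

Initial set: {(!(!q5 == !q3) && (((q2 || !q1) == !q2) -> (q5 || q2)))}.
(!(!q5 == !q3) && (((q2 || !q1) == !q2) -> (q5 || q2))): α-rule — add !(!q5 == !q3), (((q2 || !q1) == !q2) -> (q5 || q2)).
!(!q5 == !q3): β-rule — branch into !q5, !!q3  //  !!q5, !q3.
  branch 1 (add !q5, !!q3):
    (((q2 || !q1) == !q2) -> (q5 || q2)): β-rule — branch into !((q2 || !q1) == !q2)  //  (q5 || q2).
      branch 1.1 (add !((q2 || !q1) == !q2)):
        !((q2 || !q1) == !q2): β-rule — branch into (q2 || !q1), !!q2  //  !(q2 || !q1), !q2.
          branch 1.1.1 (add (q2 || !q1), !!q2):
            (q2 || !q1): β-rule — branch into q2  //  !q1.
              branch 1.1.1.1 (add q2):
                ○ open, literals {q2=T, q3=T, q5=F}.
              branch 1.1.1.2 (add !q1):
                ○ open, literals {q1=F, q2=T, q3=T, q5=F}.
          branch 1.1.2 (add !(q2 || !q1), !q2):
            !(q2 || !q1): α-rule — add !q2, !!q1.
            ○ open, literals {q1=T, q2=F, q3=T, q5=F}.
      branch 1.2 (add (q5 || q2)):
        (q5 || q2): β-rule — branch into q5  //  q2.
          branch 1.2.1 (add q5):
            × closes — contains both q5 and !q5.
          branch 1.2.2 (add q2):
            ○ open, literals {q2=T, q3=T, q5=F}.
  branch 2 (add !!q5, !q3):
    (((q2 || !q1) == !q2) -> (q5 || q2)): β-rule — branch into !((q2 || !q1) == !q2)  //  (q5 || q2).
      branch 2.1 (add !((q2 || !q1) == !q2)):
        !((q2 || !q1) == !q2): β-rule — branch into (q2 || !q1), !!q2  //  !(q2 || !q1), !q2.
          branch 2.1.1 (add (q2 || !q1), !!q2):
            (q2 || !q1): β-rule — branch into q2  //  !q1.
              branch 2.1.1.1 (add q2):
                ○ open, literals {q2=T, q3=F, q5=T}.
              branch 2.1.1.2 (add !q1):
                ○ open, literals {q1=F, q2=T, q3=F, q5=T}.
          branch 2.1.2 (add !(q2 || !q1), !q2):
            !(q2 || !q1): α-rule — add !q2, !!q1.
            ○ open, literals {q1=T, q2=F, q3=F, q5=T}.
      branch 2.2 (add (q5 || q2)):
        (q5 || q2): β-rule — branch into q5  //  q2.
          branch 2.2.1 (add q5):
            ○ open, literals {q3=F, q5=T}.
          branch 2.2.2 (add q2):
            ○ open, literals {q2=T, q3=F, q5=T}.
1 branch closed, 9 open.
Each open branch fixes some atoms; the unmentioned ones are free. Counting distinct full assignments: branch {q2=T, q3=T, q5=F} (q4, q1) contributes 4 new; branch {q1=F, q2=T, q3=T, q5=F} (q4) contributes 0 new; branch {q1=T, q2=F, q3=T, q5=F} (q4) contributes 2 new; branch {q2=T, q3=T, q5=F} (q4, q1) contributes 0 new; branch {q2=T, q3=F, q5=T} (q4, q1) contributes 4 new; branch {q1=F, q2=T, q3=F, q5=T} (q4) contributes 0 new; branch {q1=T, q2=F, q3=F, q5=T} (q4) contributes 2 new; branch {q3=F, q5=T} (q4, q2, q1) contributes 2 new; branch {q2=T, q3=F, q5=T} (q4, q1) contributes 0 new. Total: 14.

14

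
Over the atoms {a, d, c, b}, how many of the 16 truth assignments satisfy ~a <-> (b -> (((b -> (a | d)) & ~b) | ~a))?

Initial set: {T (~a <-> (b -> (((b -> (a | d)) & ~b) | ~a)))}.
T (~a <-> (b -> (((b -> (a | d)) & ~b) | ~a))): β-rule — branch into T ~a, T (b -> (((b -> (a | d)) & ~b) | ~a))  //  F ~a, F (b -> (((b -> (a | d)) & ~b) | ~a)).
  branch 1 (add T ~a, T (b -> (((b -> (a | d)) & ~b) | ~a))):
    T (b -> (((b -> (a | d)) & ~b) | ~a)): β-rule — branch into F b  //  T (((b -> (a | d)) & ~b) | ~a).
      branch 1.1 (add F b):
        ○ open, literals {a=F, b=F}.
      branch 1.2 (add T (((b -> (a | d)) & ~b) | ~a)):
        T (((b -> (a | d)) & ~b) | ~a): β-rule — branch into T ((b -> (a | d)) & ~b)  //  T ~a.
          branch 1.2.1 (add T ((b -> (a | d)) & ~b)):
            T ((b -> (a | d)) & ~b): α-rule — add T (b -> (a | d)), T ~b.
            T (b -> (a | d)): β-rule — branch into F b  //  T (a | d).
              branch 1.2.1.1 (add F b):
                ○ open, literals {a=F, b=F}.
              branch 1.2.1.2 (add T (a | d)):
                T (a | d): β-rule — branch into T a  //  T d.
                  branch 1.2.1.2.1 (add T a):
                    × closes — contains both a and ~a.
                  branch 1.2.1.2.2 (add T d):
                    ○ open, literals {a=F, b=F, d=T}.
          branch 1.2.2 (add T ~a):
            ○ open, literals {a=F}.
  branch 2 (add F ~a, F (b -> (((b -> (a | d)) & ~b) | ~a))):
    F (b -> (((b -> (a | d)) & ~b) | ~a)): α-rule — add T b, F (((b -> (a | d)) & ~b) | ~a).
    F (((b -> (a | d)) & ~b) | ~a): α-rule — add F ((b -> (a | d)) & ~b), F ~a.
    F ((b -> (a | d)) & ~b): β-rule — branch into F (b -> (a | d))  //  F ~b.
      branch 2.1 (add F (b -> (a | d))):
        F (b -> (a | d)): α-rule — add T b, F (a | d).
        F (a | d): α-rule — add F a, F d.
        × closes — contains both a and ~a.
      branch 2.2 (add F ~b):
        ○ open, literals {a=T, b=T}.
2 branches closed, 5 open.
Each open branch fixes some atoms; the unmentioned ones are free. Counting distinct full assignments: branch {a=F, b=F} (d, c) contributes 4 new; branch {a=F, b=F} (d, c) contributes 0 new; branch {a=F, b=F, d=T} (c) contributes 0 new; branch {a=F} (d, c, b) contributes 4 new; branch {a=T, b=T} (d, c) contributes 4 new. Total: 12.

12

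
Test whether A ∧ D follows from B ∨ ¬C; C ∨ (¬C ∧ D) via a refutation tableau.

No

Initial set: {T (B ∨ ¬C); T (C ∨ (¬C ∧ D)); F (A ∧ D)}.
T (B ∨ ¬C): β-rule — branch into T B  //  T ¬C.
  branch 1 (add T B):
    T (C ∨ (¬C ∧ D)): β-rule — branch into T C  //  T (¬C ∧ D).
      branch 1.1 (add T C):
        F (A ∧ D): β-rule — branch into F A  //  F D.
          branch 1.1.1 (add F A):
            ○ open, literals {A=false, B=true, C=true}.
          branch 1.1.2 (add F D):
            ○ open, literals {B=true, C=true, D=false}.
      branch 1.2 (add T (¬C ∧ D)):
        T (¬C ∧ D): α-rule — add T ¬C, T D.
        F (A ∧ D): β-rule — branch into F A  //  F D.
          branch 1.2.1 (add F A):
            ○ open, literals {A=false, B=true, C=false, D=true}.
          branch 1.2.2 (add F D):
            × closes — contains both D and ¬D.
  branch 2 (add T ¬C):
    T (C ∨ (¬C ∧ D)): β-rule — branch into T C  //  T (¬C ∧ D).
      branch 2.1 (add T C):
        × closes — contains both C and ¬C.
      branch 2.2 (add T (¬C ∧ D)):
        T (¬C ∧ D): α-rule — add T ¬C, T D.
        F (A ∧ D): β-rule — branch into F A  //  F D.
          branch 2.2.1 (add F A):
            ○ open, literals {A=false, C=false, D=true}.
          branch 2.2.2 (add F D):
            × closes — contains both D and ¬D.
3 branches closed, 4 open.
An open branch gives a countermodel: A=false, B=true, C=true (unmentioned atoms arbitrary); the premises hold there but the conclusion fails.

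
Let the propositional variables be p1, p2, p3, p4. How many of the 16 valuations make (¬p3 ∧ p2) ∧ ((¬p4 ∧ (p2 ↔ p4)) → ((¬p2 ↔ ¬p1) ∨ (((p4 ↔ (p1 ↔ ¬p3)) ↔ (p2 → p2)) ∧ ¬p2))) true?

4

Initial set: {((¬p3 ∧ p2) ∧ ((¬p4 ∧ (p2 ↔ p4)) → ((¬p2 ↔ ¬p1) ∨ (((p4 ↔ (p1 ↔ ¬p3)) ↔ (p2 → p2)) ∧ ¬p2))))}.
((¬p3 ∧ p2) ∧ ((¬p4 ∧ (p2 ↔ p4)) → ((¬p2 ↔ ¬p1) ∨ (((p4 ↔ (p1 ↔ ¬p3)) ↔ (p2 → p2)) ∧ ¬p2)))): α-rule — add (¬p3 ∧ p2), ((¬p4 ∧ (p2 ↔ p4)) → ((¬p2 ↔ ¬p1) ∨ (((p4 ↔ (p1 ↔ ¬p3)) ↔ (p2 → p2)) ∧ ¬p2))).
(¬p3 ∧ p2): α-rule — add ¬p3, p2.
((¬p4 ∧ (p2 ↔ p4)) → ((¬p2 ↔ ¬p1) ∨ (((p4 ↔ (p1 ↔ ¬p3)) ↔ (p2 → p2)) ∧ ¬p2))): β-rule — branch into ¬(¬p4 ∧ (p2 ↔ p4))  //  ((¬p2 ↔ ¬p1) ∨ (((p4 ↔ (p1 ↔ ¬p3)) ↔ (p2 → p2)) ∧ ¬p2)).
  branch 1 (add ¬(¬p4 ∧ (p2 ↔ p4))):
    ¬(¬p4 ∧ (p2 ↔ p4)): β-rule — branch into ¬¬p4  //  ¬(p2 ↔ p4).
      branch 1.1 (add ¬¬p4):
        ○ open, literals {p2=true, p3=false, p4=true}.
      branch 1.2 (add ¬(p2 ↔ p4)):
        ¬(p2 ↔ p4): β-rule — branch into p2, ¬p4  //  ¬p2, p4.
          branch 1.2.1 (add p2, ¬p4):
            ○ open, literals {p2=true, p3=false, p4=false}.
          branch 1.2.2 (add ¬p2, p4):
            × closes — contains both p2 and ¬p2.
  branch 2 (add ((¬p2 ↔ ¬p1) ∨ (((p4 ↔ (p1 ↔ ¬p3)) ↔ (p2 → p2)) ∧ ¬p2))):
    ((¬p2 ↔ ¬p1) ∨ (((p4 ↔ (p1 ↔ ¬p3)) ↔ (p2 → p2)) ∧ ¬p2)): β-rule — branch into (¬p2 ↔ ¬p1)  //  (((p4 ↔ (p1 ↔ ¬p3)) ↔ (p2 → p2)) ∧ ¬p2).
      branch 2.1 (add (¬p2 ↔ ¬p1)):
        (¬p2 ↔ ¬p1): β-rule — branch into ¬p2, ¬p1  //  ¬¬p2, ¬¬p1.
          branch 2.1.1 (add ¬p2, ¬p1):
            × closes — contains both p2 and ¬p2.
          branch 2.1.2 (add ¬¬p2, ¬¬p1):
            ○ open, literals {p1=true, p2=true, p3=false}.
      branch 2.2 (add (((p4 ↔ (p1 ↔ ¬p3)) ↔ (p2 → p2)) ∧ ¬p2)):
        (((p4 ↔ (p1 ↔ ¬p3)) ↔ (p2 → p2)) ∧ ¬p2): α-rule — add ((p4 ↔ (p1 ↔ ¬p3)) ↔ (p2 → p2)), ¬p2.
        × closes — contains both p2 and ¬p2.
3 branches closed, 3 open.
Each open branch fixes some atoms; the unmentioned ones are free. Counting distinct full assignments: branch {p2=true, p3=false, p4=true} (p1) contributes 2 new; branch {p2=true, p3=false, p4=false} (p1) contributes 2 new; branch {p1=true, p2=true, p3=false} (p4) contributes 0 new. Total: 4.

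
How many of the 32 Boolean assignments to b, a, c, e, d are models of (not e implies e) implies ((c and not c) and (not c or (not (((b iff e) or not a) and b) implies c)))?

16

Initial set: {((not e implies e) implies ((c and not c) and (not c or (not (((b iff e) or not a) and b) implies c))))}.
((not e implies e) implies ((c and not c) and (not c or (not (((b iff e) or not a) and b) implies c)))): β-rule — branch into not (not e implies e)  //  ((c and not c) and (not c or (not (((b iff e) or not a) and b) implies c))).
  branch 1 (add not (not e implies e)):
    not (not e implies e): α-rule — add not e, not e.
    ○ open, literals {e=false}.
  branch 2 (add ((c and not c) and (not c or (not (((b iff e) or not a) and b) implies c)))):
    ((c and not c) and (not c or (not (((b iff e) or not a) and b) implies c))): α-rule — add (c and not c), (not c or (not (((b iff e) or not a) and b) implies c)).
    (c and not c): α-rule — add c, not c.
    × closes — contains both c and not c.
1 branch closed, 1 open.
Each open branch fixes some atoms; the unmentioned ones are free. Counting distinct full assignments: branch {e=false} (b, a, c, d) contributes 16 new. Total: 16.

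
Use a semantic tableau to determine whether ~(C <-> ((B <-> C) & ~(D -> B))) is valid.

Not valid

Assume the negation and expand:
Initial set: {F ~(C <-> ((B <-> C) & ~(D -> B)))}.
F ~(C <-> ((B <-> C) & ~(D -> B))): β-rule — branch into T C, T ((B <-> C) & ~(D -> B))  //  F C, F ((B <-> C) & ~(D -> B)).
  branch 1 (add T C, T ((B <-> C) & ~(D -> B))):
    T ((B <-> C) & ~(D -> B)): α-rule — add T (B <-> C), T ~(D -> B).
    T ~(D -> B): α-rule — add T D, F B.
    T (B <-> C): β-rule — branch into T B, T C  //  F B, F C.
      branch 1.1 (add T B, T C):
        × closes — contains both B and ~B.
      branch 1.2 (add F B, F C):
        × closes — contains both C and ~C.
  branch 2 (add F C, F ((B <-> C) & ~(D -> B))):
    F ((B <-> C) & ~(D -> B)): β-rule — branch into F (B <-> C)  //  F ~(D -> B).
      branch 2.1 (add F (B <-> C)):
        F (B <-> C): β-rule — branch into T B, F C  //  F B, T C.
          branch 2.1.1 (add T B, F C):
            ○ open, literals {B=T, C=F}.
          branch 2.1.2 (add F B, T C):
            × closes — contains both C and ~C.
      branch 2.2 (add F ~(D -> B)):
        F ~(D -> B): β-rule — branch into F D  //  T B.
          branch 2.2.1 (add F D):
            ○ open, literals {C=F, D=F}.
          branch 2.2.2 (add T B):
            ○ open, literals {B=T, C=F}.
3 branches closed, 3 open.
An open branch gives a countermodel: B=T, C=F (unmentioned atoms arbitrary); under it the original formula is false.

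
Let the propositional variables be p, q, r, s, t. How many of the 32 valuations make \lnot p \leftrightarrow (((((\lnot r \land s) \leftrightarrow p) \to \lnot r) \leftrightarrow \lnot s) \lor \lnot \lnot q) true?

16

Initial set: {(\lnot p \leftrightarrow (((((\lnot r \land s) \leftrightarrow p) \to \lnot r) \leftrightarrow \lnot s) \lor \lnot \lnot q))}.
(\lnot p \leftrightarrow (((((\lnot r \land s) \leftrightarrow p) \to \lnot r) \leftrightarrow \lnot s) \lor \lnot \lnot q)): β-rule — branch into \lnot p, (((((\lnot r \land s) \leftrightarrow p) \to \lnot r) \leftrightarrow \lnot s) \lor \lnot \lnot q)  //  \lnot \lnot p, \lnot (((((\lnot r \land s) \leftrightarrow p) \to \lnot r) \leftrightarrow \lnot s) \lor \lnot \lnot q).
  branch 1 (add \lnot p, (((((\lnot r \land s) \leftrightarrow p) \to \lnot r) \leftrightarrow \lnot s) \lor \lnot \lnot q)):
    (((((\lnot r \land s) \leftrightarrow p) \to \lnot r) \leftrightarrow \lnot s) \lor \lnot \lnot q): β-rule — branch into ((((\lnot r \land s) \leftrightarrow p) \to \lnot r) \leftrightarrow \lnot s)  //  \lnot \lnot q.
      branch 1.1 (add ((((\lnot r \land s) \leftrightarrow p) \to \lnot r) \leftrightarrow \lnot s)):
        ((((\lnot r \land s) \leftrightarrow p) \to \lnot r) \leftrightarrow \lnot s): β-rule — branch into (((\lnot r \land s) \leftrightarrow p) \to \lnot r), \lnot s  //  \lnot (((\lnot r \land s) \leftrightarrow p) \to \lnot r), \lnot \lnot s.
          branch 1.1.1 (add (((\lnot r \land s) \leftrightarrow p) \to \lnot r), \lnot s):
            (((\lnot r \land s) \leftrightarrow p) \to \lnot r): β-rule — branch into \lnot ((\lnot r \land s) \leftrightarrow p)  //  \lnot r.
              branch 1.1.1.1 (add \lnot ((\lnot r \land s) \leftrightarrow p)):
                \lnot ((\lnot r \land s) \leftrightarrow p): β-rule — branch into (\lnot r \land s), \lnot p  //  \lnot (\lnot r \land s), p.
                  branch 1.1.1.1.1 (add (\lnot r \land s), \lnot p):
                    (\lnot r \land s): α-rule — add \lnot r, s.
                    × closes — contains both s and \lnot s.
                  branch 1.1.1.1.2 (add \lnot (\lnot r \land s), p):
                    × closes — contains both p and \lnot p.
              branch 1.1.1.2 (add \lnot r):
                ○ open, literals {p=0, r=0, s=0}.
          branch 1.1.2 (add \lnot (((\lnot r \land s) \leftrightarrow p) \to \lnot r), \lnot \lnot s):
            \lnot (((\lnot r \land s) \leftrightarrow p) \to \lnot r): α-rule — add ((\lnot r \land s) \leftrightarrow p), \lnot \lnot r.
            ((\lnot r \land s) \leftrightarrow p): β-rule — branch into (\lnot r \land s), p  //  \lnot (\lnot r \land s), \lnot p.
              branch 1.1.2.1 (add (\lnot r \land s), p):
                × closes — contains both p and \lnot p.
              branch 1.1.2.2 (add \lnot (\lnot r \land s), \lnot p):
                \lnot (\lnot r \land s): β-rule — branch into \lnot \lnot r  //  \lnot s.
                  branch 1.1.2.2.1 (add \lnot \lnot r):
                    ○ open, literals {p=0, r=1, s=1}.
                  branch 1.1.2.2.2 (add \lnot s):
                    × closes — contains both s and \lnot s.
      branch 1.2 (add \lnot \lnot q):
        \lnot \lnot q: drop double negation, giving q.
        ○ open, literals {p=0, q=1}.
  branch 2 (add \lnot \lnot p, \lnot (((((\lnot r \land s) \leftrightarrow p) \to \lnot r) \leftrightarrow \lnot s) \lor \lnot \lnot q)):
    \lnot (((((\lnot r \land s) \leftrightarrow p) \to \lnot r) \leftrightarrow \lnot s) \lor \lnot \lnot q): α-rule — add \lnot ((((\lnot r \land s) \leftrightarrow p) \to \lnot r) \leftrightarrow \lnot s), \lnot \lnot \lnot q.
    \lnot \lnot \lnot q: drop double negation, giving \lnot q.
    \lnot ((((\lnot r \land s) \leftrightarrow p) \to \lnot r) \leftrightarrow \lnot s): β-rule — branch into (((\lnot r \land s) \leftrightarrow p) \to \lnot r), \lnot \lnot s  //  \lnot (((\lnot r \land s) \leftrightarrow p) \to \lnot r), \lnot s.
      branch 2.1 (add (((\lnot r \land s) \leftrightarrow p) \to \lnot r), \lnot \lnot s):
        (((\lnot r \land s) \leftrightarrow p) \to \lnot r): β-rule — branch into \lnot ((\lnot r \land s) \leftrightarrow p)  //  \lnot r.
          branch 2.1.1 (add \lnot ((\lnot r \land s) \leftrightarrow p)):
            \lnot ((\lnot r \land s) \leftrightarrow p): β-rule — branch into (\lnot r \land s), \lnot p  //  \lnot (\lnot r \land s), p.
              branch 2.1.1.1 (add (\lnot r \land s), \lnot p):
                × closes — contains both p and \lnot p.
              branch 2.1.1.2 (add \lnot (\lnot r \land s), p):
                \lnot (\lnot r \land s): β-rule — branch into \lnot \lnot r  //  \lnot s.
                  branch 2.1.1.2.1 (add \lnot \lnot r):
                    ○ open, literals {p=1, q=0, r=1, s=1}.
                  branch 2.1.1.2.2 (add \lnot s):
                    × closes — contains both s and \lnot s.
          branch 2.1.2 (add \lnot r):
            ○ open, literals {p=1, q=0, r=0, s=1}.
      branch 2.2 (add \lnot (((\lnot r \land s) \leftrightarrow p) \to \lnot r), \lnot s):
        \lnot (((\lnot r \land s) \leftrightarrow p) \to \lnot r): α-rule — add ((\lnot r \land s) \leftrightarrow p), \lnot \lnot r.
        ((\lnot r \land s) \leftrightarrow p): β-rule — branch into (\lnot r \land s), p  //  \lnot (\lnot r \land s), \lnot p.
          branch 2.2.1 (add (\lnot r \land s), p):
            (\lnot r \land s): α-rule — add \lnot r, s.
            × closes — contains both r and \lnot r.
          branch 2.2.2 (add \lnot (\lnot r \land s), \lnot p):
            × closes — contains both p and \lnot p.
8 branches closed, 5 open.
Each open branch fixes some atoms; the unmentioned ones are free. Counting distinct full assignments: branch {p=0, r=0, s=0} (q, t) contributes 4 new; branch {p=0, r=1, s=1} (q, t) contributes 4 new; branch {p=0, q=1} (r, s, t) contributes 4 new; branch {p=1, q=0, r=1, s=1} (t) contributes 2 new; branch {p=1, q=0, r=0, s=1} (t) contributes 2 new. Total: 16.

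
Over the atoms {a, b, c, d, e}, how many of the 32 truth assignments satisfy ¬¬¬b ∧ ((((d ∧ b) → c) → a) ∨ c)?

Initial set: {(¬¬¬b ∧ ((((d ∧ b) → c) → a) ∨ c))}.
(¬¬¬b ∧ ((((d ∧ b) → c) → a) ∨ c)): α-rule — add ¬¬¬b, ((((d ∧ b) → c) → a) ∨ c).
¬¬¬b: drop double negation, giving ¬b.
((((d ∧ b) → c) → a) ∨ c): β-rule — branch into (((d ∧ b) → c) → a)  //  c.
  branch 1 (add (((d ∧ b) → c) → a)):
    (((d ∧ b) → c) → a): β-rule — branch into ¬((d ∧ b) → c)  //  a.
      branch 1.1 (add ¬((d ∧ b) → c)):
        ¬((d ∧ b) → c): α-rule — add (d ∧ b), ¬c.
        (d ∧ b): α-rule — add d, b.
        × closes — contains both b and ¬b.
      branch 1.2 (add a):
        ○ open, literals {a=T, b=F}.
  branch 2 (add c):
    ○ open, literals {b=F, c=T}.
1 branch closed, 2 open.
Each open branch fixes some atoms; the unmentioned ones are free. Counting distinct full assignments: branch {a=T, b=F} (c, d, e) contributes 8 new; branch {b=F, c=T} (a, d, e) contributes 4 new. Total: 12.

12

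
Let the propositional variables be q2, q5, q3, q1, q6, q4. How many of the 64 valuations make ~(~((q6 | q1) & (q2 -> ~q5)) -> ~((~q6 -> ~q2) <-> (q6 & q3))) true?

16

Initial set: {~(~((q6 | q1) & (q2 -> ~q5)) -> ~((~q6 -> ~q2) <-> (q6 & q3)))}.
~(~((q6 | q1) & (q2 -> ~q5)) -> ~((~q6 -> ~q2) <-> (q6 & q3))): α-rule — add ~((q6 | q1) & (q2 -> ~q5)), ~~((~q6 -> ~q2) <-> (q6 & q3)).
~((q6 | q1) & (q2 -> ~q5)): β-rule — branch into ~(q6 | q1)  //  ~(q2 -> ~q5).
  branch 1 (add ~(q6 | q1)):
    ~(q6 | q1): α-rule — add ~q6, ~q1.
    ~~((~q6 -> ~q2) <-> (q6 & q3)): β-rule — branch into (~q6 -> ~q2), (q6 & q3)  //  ~(~q6 -> ~q2), ~(q6 & q3).
      branch 1.1 (add (~q6 -> ~q2), (q6 & q3)):
        (q6 & q3): α-rule — add q6, q3.
        × closes — contains both q6 and ~q6.
      branch 1.2 (add ~(~q6 -> ~q2), ~(q6 & q3)):
        ~(~q6 -> ~q2): α-rule — add ~q6, ~~q2.
        ~(q6 & q3): β-rule — branch into ~q6  //  ~q3.
          branch 1.2.1 (add ~q6):
            ○ open, literals {q1=false, q2=true, q6=false}.
          branch 1.2.2 (add ~q3):
            ○ open, literals {q1=false, q2=true, q3=false, q6=false}.
  branch 2 (add ~(q2 -> ~q5)):
    ~(q2 -> ~q5): α-rule — add q2, ~~q5.
    ~~((~q6 -> ~q2) <-> (q6 & q3)): β-rule — branch into (~q6 -> ~q2), (q6 & q3)  //  ~(~q6 -> ~q2), ~(q6 & q3).
      branch 2.1 (add (~q6 -> ~q2), (q6 & q3)):
        (q6 & q3): α-rule — add q6, q3.
        (~q6 -> ~q2): β-rule — branch into ~~q6  //  ~q2.
          branch 2.1.1 (add ~~q6):
            ○ open, literals {q2=true, q3=true, q5=true, q6=true}.
          branch 2.1.2 (add ~q2):
            × closes — contains both q2 and ~q2.
      branch 2.2 (add ~(~q6 -> ~q2), ~(q6 & q3)):
        ~(~q6 -> ~q2): α-rule — add ~q6, ~~q2.
        ~(q6 & q3): β-rule — branch into ~q6  //  ~q3.
          branch 2.2.1 (add ~q6):
            ○ open, literals {q2=true, q5=true, q6=false}.
          branch 2.2.2 (add ~q3):
            ○ open, literals {q2=true, q3=false, q5=true, q6=false}.
2 branches closed, 5 open.
Each open branch fixes some atoms; the unmentioned ones are free. Counting distinct full assignments: branch {q1=false, q2=true, q6=false} (q5, q3, q4) contributes 8 new; branch {q1=false, q2=true, q3=false, q6=false} (q5, q4) contributes 0 new; branch {q2=true, q3=true, q5=true, q6=true} (q1, q4) contributes 4 new; branch {q2=true, q5=true, q6=false} (q3, q1, q4) contributes 4 new; branch {q2=true, q3=false, q5=true, q6=false} (q1, q4) contributes 0 new. Total: 16.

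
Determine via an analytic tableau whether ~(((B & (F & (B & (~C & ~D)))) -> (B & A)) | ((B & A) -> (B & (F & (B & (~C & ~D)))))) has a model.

Unsatisfiable

Initial set: {~(((B & (F & (B & (~C & ~D)))) -> (B & A)) | ((B & A) -> (B & (F & (B & (~C & ~D))))))}.
~(((B & (F & (B & (~C & ~D)))) -> (B & A)) | ((B & A) -> (B & (F & (B & (~C & ~D)))))): α-rule — add ~((B & (F & (B & (~C & ~D)))) -> (B & A)), ~((B & A) -> (B & (F & (B & (~C & ~D))))).
~((B & (F & (B & (~C & ~D)))) -> (B & A)): α-rule — add (B & (F & (B & (~C & ~D)))), ~(B & A).
~((B & A) -> (B & (F & (B & (~C & ~D))))): α-rule — add (B & A), ~(B & (F & (B & (~C & ~D)))).
(B & (F & (B & (~C & ~D)))): α-rule — add B, (F & (B & (~C & ~D))).
(B & A): α-rule — add B, A.
(F & (B & (~C & ~D))): α-rule — add F, (B & (~C & ~D)).
(B & (~C & ~D)): α-rule — add B, (~C & ~D).
(~C & ~D): α-rule — add ~C, ~D.
~(B & A): β-rule — branch into ~B  //  ~A.
  branch 1 (add ~B):
    × closes — contains both B and ~B.
  branch 2 (add ~A):
    × closes — contains both A and ~A.
All 2 branches close.
Every branch closed; the formula is unsatisfiable.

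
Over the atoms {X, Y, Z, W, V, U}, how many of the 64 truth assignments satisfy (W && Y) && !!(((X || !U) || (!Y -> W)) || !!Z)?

Initial set: {((W && Y) && !!(((X || !U) || (!Y -> W)) || !!Z))}.
((W && Y) && !!(((X || !U) || (!Y -> W)) || !!Z)): α-rule — add (W && Y), !!(((X || !U) || (!Y -> W)) || !!Z).
(W && Y): α-rule — add W, Y.
!!(((X || !U) || (!Y -> W)) || !!Z): drop double negation, giving (((X || !U) || (!Y -> W)) || !!Z).
(((X || !U) || (!Y -> W)) || !!Z): β-rule — branch into ((X || !U) || (!Y -> W))  //  !!Z.
  branch 1 (add ((X || !U) || (!Y -> W))):
    ((X || !U) || (!Y -> W)): β-rule — branch into (X || !U)  //  (!Y -> W).
      branch 1.1 (add (X || !U)):
        (X || !U): β-rule — branch into X  //  !U.
          branch 1.1.1 (add X):
            ○ open, literals {W=true, X=true, Y=true}.
          branch 1.1.2 (add !U):
            ○ open, literals {U=false, W=true, Y=true}.
      branch 1.2 (add (!Y -> W)):
        (!Y -> W): β-rule — branch into !!Y  //  W.
          branch 1.2.1 (add !!Y):
            ○ open, literals {W=true, Y=true}.
          branch 1.2.2 (add W):
            ○ open, literals {W=true, Y=true}.
  branch 2 (add !!Z):
    !!Z: drop double negation, giving Z.
    ○ open, literals {W=true, Y=true, Z=true}.
0 branches closed, 5 open.
Each open branch fixes some atoms; the unmentioned ones are free. Counting distinct full assignments: branch {W=true, X=true, Y=true} (Z, V, U) contributes 8 new; branch {U=false, W=true, Y=true} (X, Z, V) contributes 4 new; branch {W=true, Y=true} (X, Z, V, U) contributes 4 new; branch {W=true, Y=true} (X, Z, V, U) contributes 0 new; branch {W=true, Y=true, Z=true} (X, V, U) contributes 0 new. Total: 16.

16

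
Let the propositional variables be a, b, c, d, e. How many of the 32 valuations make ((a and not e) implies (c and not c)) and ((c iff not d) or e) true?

Initial set: {T (((a and not e) implies (c and not c)) and ((c iff not d) or e))}.
T (((a and not e) implies (c and not c)) and ((c iff not d) or e)): α-rule — add T ((a and not e) implies (c and not c)), T ((c iff not d) or e).
T ((a and not e) implies (c and not c)): β-rule — branch into F (a and not e)  //  T (c and not c).
  branch 1 (add F (a and not e)):
    T ((c iff not d) or e): β-rule — branch into T (c iff not d)  //  T e.
      branch 1.1 (add T (c iff not d)):
        F (a and not e): β-rule — branch into F a  //  F not e.
          branch 1.1.1 (add F a):
            T (c iff not d): β-rule — branch into T c, T not d  //  F c, F not d.
              branch 1.1.1.1 (add T c, T not d):
                ○ open, literals {a=0, c=1, d=0}.
              branch 1.1.1.2 (add F c, F not d):
                ○ open, literals {a=0, c=0, d=1}.
          branch 1.1.2 (add F not e):
            T (c iff not d): β-rule — branch into T c, T not d  //  F c, F not d.
              branch 1.1.2.1 (add T c, T not d):
                ○ open, literals {c=1, d=0, e=1}.
              branch 1.1.2.2 (add F c, F not d):
                ○ open, literals {c=0, d=1, e=1}.
      branch 1.2 (add T e):
        F (a and not e): β-rule — branch into F a  //  F not e.
          branch 1.2.1 (add F a):
            ○ open, literals {a=0, e=1}.
          branch 1.2.2 (add F not e):
            ○ open, literals {e=1}.
  branch 2 (add T (c and not c)):
    T (c and not c): α-rule — add T c, T not c.
    × closes — contains both c and not c.
1 branch closed, 6 open.
Each open branch fixes some atoms; the unmentioned ones are free. Counting distinct full assignments: branch {a=0, c=1, d=0} (b, e) contributes 4 new; branch {a=0, c=0, d=1} (b, e) contributes 4 new; branch {c=1, d=0, e=1} (a, b) contributes 2 new; branch {c=0, d=1, e=1} (a, b) contributes 2 new; branch {a=0, e=1} (b, c, d) contributes 4 new; branch {e=1} (a, b, c, d) contributes 4 new. Total: 20.

20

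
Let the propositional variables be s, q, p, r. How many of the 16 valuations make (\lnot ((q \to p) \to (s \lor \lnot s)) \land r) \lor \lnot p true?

8

Initial set: {((\lnot ((q \to p) \to (s \lor \lnot s)) \land r) \lor \lnot p)}.
((\lnot ((q \to p) \to (s \lor \lnot s)) \land r) \lor \lnot p): β-rule — branch into (\lnot ((q \to p) \to (s \lor \lnot s)) \land r)  //  \lnot p.
  branch 1 (add (\lnot ((q \to p) \to (s \lor \lnot s)) \land r)):
    (\lnot ((q \to p) \to (s \lor \lnot s)) \land r): α-rule — add \lnot ((q \to p) \to (s \lor \lnot s)), r.
    \lnot ((q \to p) \to (s \lor \lnot s)): α-rule — add (q \to p), \lnot (s \lor \lnot s).
    \lnot (s \lor \lnot s): α-rule — add \lnot s, \lnot \lnot s.
    × closes — contains both s and \lnot s.
  branch 2 (add \lnot p):
    ○ open, literals {p=F}.
1 branch closed, 1 open.
Each open branch fixes some atoms; the unmentioned ones are free. Counting distinct full assignments: branch {p=F} (s, q, r) contributes 8 new. Total: 8.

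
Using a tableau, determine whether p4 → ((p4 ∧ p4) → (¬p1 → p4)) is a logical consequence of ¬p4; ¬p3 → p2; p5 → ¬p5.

Initial set: {¬p4; (¬p3 → p2); (p5 → ¬p5); ¬(p4 → ((p4 ∧ p4) → (¬p1 → p4)))}.
¬(p4 → ((p4 ∧ p4) → (¬p1 → p4))): α-rule — add p4, ¬((p4 ∧ p4) → (¬p1 → p4)).
× closes — contains both p4 and ¬p4.
All 1 branch closes.
Every branch closed, so the premises entail the conclusion.

Yes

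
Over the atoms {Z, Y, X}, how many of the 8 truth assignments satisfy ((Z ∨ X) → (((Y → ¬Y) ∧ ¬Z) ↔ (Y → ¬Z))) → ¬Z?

Initial set: {(((Z ∨ X) → (((Y → ¬Y) ∧ ¬Z) ↔ (Y → ¬Z))) → ¬Z)}.
(((Z ∨ X) → (((Y → ¬Y) ∧ ¬Z) ↔ (Y → ¬Z))) → ¬Z): β-rule — branch into ¬((Z ∨ X) → (((Y → ¬Y) ∧ ¬Z) ↔ (Y → ¬Z)))  //  ¬Z.
  branch 1 (add ¬((Z ∨ X) → (((Y → ¬Y) ∧ ¬Z) ↔ (Y → ¬Z)))):
    ¬((Z ∨ X) → (((Y → ¬Y) ∧ ¬Z) ↔ (Y → ¬Z))): α-rule — add (Z ∨ X), ¬(((Y → ¬Y) ∧ ¬Z) ↔ (Y → ¬Z)).
    (Z ∨ X): β-rule — branch into Z  //  X.
      branch 1.1 (add Z):
        ¬(((Y → ¬Y) ∧ ¬Z) ↔ (Y → ¬Z)): β-rule — branch into ((Y → ¬Y) ∧ ¬Z), ¬(Y → ¬Z)  //  ¬((Y → ¬Y) ∧ ¬Z), (Y → ¬Z).
          branch 1.1.1 (add ((Y → ¬Y) ∧ ¬Z), ¬(Y → ¬Z)):
            ((Y → ¬Y) ∧ ¬Z): α-rule — add (Y → ¬Y), ¬Z.
            × closes — contains both Z and ¬Z.
          branch 1.1.2 (add ¬((Y → ¬Y) ∧ ¬Z), (Y → ¬Z)):
            ¬((Y → ¬Y) ∧ ¬Z): β-rule — branch into ¬(Y → ¬Y)  //  ¬¬Z.
              branch 1.1.2.1 (add ¬(Y → ¬Y)):
                ¬(Y → ¬Y): α-rule — add Y, ¬¬Y.
                (Y → ¬Z): β-rule — branch into ¬Y  //  ¬Z.
                  branch 1.1.2.1.1 (add ¬Y):
                    × closes — contains both Y and ¬Y.
                  branch 1.1.2.1.2 (add ¬Z):
                    × closes — contains both Z and ¬Z.
              branch 1.1.2.2 (add ¬¬Z):
                (Y → ¬Z): β-rule — branch into ¬Y  //  ¬Z.
                  branch 1.1.2.2.1 (add ¬Y):
                    ○ open, literals {Y=F, Z=T}.
                  branch 1.1.2.2.2 (add ¬Z):
                    × closes — contains both Z and ¬Z.
      branch 1.2 (add X):
        ¬(((Y → ¬Y) ∧ ¬Z) ↔ (Y → ¬Z)): β-rule — branch into ((Y → ¬Y) ∧ ¬Z), ¬(Y → ¬Z)  //  ¬((Y → ¬Y) ∧ ¬Z), (Y → ¬Z).
          branch 1.2.1 (add ((Y → ¬Y) ∧ ¬Z), ¬(Y → ¬Z)):
            ((Y → ¬Y) ∧ ¬Z): α-rule — add (Y → ¬Y), ¬Z.
            ¬(Y → ¬Z): α-rule — add Y, ¬¬Z.
            × closes — contains both Z and ¬Z.
          branch 1.2.2 (add ¬((Y → ¬Y) ∧ ¬Z), (Y → ¬Z)):
            ¬((Y → ¬Y) ∧ ¬Z): β-rule — branch into ¬(Y → ¬Y)  //  ¬¬Z.
              branch 1.2.2.1 (add ¬(Y → ¬Y)):
                ¬(Y → ¬Y): α-rule — add Y, ¬¬Y.
                (Y → ¬Z): β-rule — branch into ¬Y  //  ¬Z.
                  branch 1.2.2.1.1 (add ¬Y):
                    × closes — contains both Y and ¬Y.
                  branch 1.2.2.1.2 (add ¬Z):
                    ○ open, literals {X=T, Y=T, Z=F}.
              branch 1.2.2.2 (add ¬¬Z):
                (Y → ¬Z): β-rule — branch into ¬Y  //  ¬Z.
                  branch 1.2.2.2.1 (add ¬Y):
                    ○ open, literals {X=T, Y=F, Z=T}.
                  branch 1.2.2.2.2 (add ¬Z):
                    × closes — contains both Z and ¬Z.
  branch 2 (add ¬Z):
    ○ open, literals {Z=F}.
7 branches closed, 4 open.
Each open branch fixes some atoms; the unmentioned ones are free. Counting distinct full assignments: branch {Y=F, Z=T} (X) contributes 2 new; branch {X=T, Y=T, Z=F} (none free) contributes 1 new; branch {X=T, Y=F, Z=T} (none free) contributes 0 new; branch {Z=F} (Y, X) contributes 3 new. Total: 6.

6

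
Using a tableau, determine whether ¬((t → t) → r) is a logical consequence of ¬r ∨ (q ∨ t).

Initial set: {(¬r ∨ (q ∨ t)); ¬¬((t → t) → r)}.
(¬r ∨ (q ∨ t)): β-rule — branch into ¬r  //  (q ∨ t).
  branch 1 (add ¬r):
    ¬¬((t → t) → r): β-rule — branch into ¬(t → t)  //  r.
      branch 1.1 (add ¬(t → t)):
        ¬(t → t): α-rule — add t, ¬t.
        × closes — contains both t and ¬t.
      branch 1.2 (add r):
        × closes — contains both r and ¬r.
  branch 2 (add (q ∨ t)):
    ¬¬((t → t) → r): β-rule — branch into ¬(t → t)  //  r.
      branch 2.1 (add ¬(t → t)):
        ¬(t → t): α-rule — add t, ¬t.
        × closes — contains both t and ¬t.
      branch 2.2 (add r):
        (q ∨ t): β-rule — branch into q  //  t.
          branch 2.2.1 (add q):
            ○ open, literals {q=true, r=true}.
          branch 2.2.2 (add t):
            ○ open, literals {r=true, t=true}.
3 branches closed, 2 open.
An open branch gives a countermodel: q=true, r=true (unmentioned atoms arbitrary); the premises hold there but the conclusion fails.

No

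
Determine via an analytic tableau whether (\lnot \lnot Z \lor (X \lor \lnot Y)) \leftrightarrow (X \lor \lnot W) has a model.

Initial set: {((\lnot \lnot Z \lor (X \lor \lnot Y)) \leftrightarrow (X \lor \lnot W))}.
((\lnot \lnot Z \lor (X \lor \lnot Y)) \leftrightarrow (X \lor \lnot W)): β-rule — branch into (\lnot \lnot Z \lor (X \lor \lnot Y)), (X \lor \lnot W)  //  \lnot (\lnot \lnot Z \lor (X \lor \lnot Y)), \lnot (X \lor \lnot W).
  branch 1 (add (\lnot \lnot Z \lor (X \lor \lnot Y)), (X \lor \lnot W)):
    (\lnot \lnot Z \lor (X \lor \lnot Y)): β-rule — branch into \lnot \lnot Z  //  (X \lor \lnot Y).
      branch 1.1 (add \lnot \lnot Z):
        \lnot \lnot Z: drop double negation, giving Z.
        (X \lor \lnot W): β-rule — branch into X  //  \lnot W.
          branch 1.1.1 (add X):
            ○ open, literals {X=T, Z=T}.
          branch 1.1.2 (add \lnot W):
            ○ open, literals {W=F, Z=T}.
      branch 1.2 (add (X \lor \lnot Y)):
        (X \lor \lnot W): β-rule — branch into X  //  \lnot W.
          branch 1.2.1 (add X):
            (X \lor \lnot Y): β-rule — branch into X  //  \lnot Y.
              branch 1.2.1.1 (add X):
                ○ open, literals {X=T}.
              branch 1.2.1.2 (add \lnot Y):
                ○ open, literals {X=T, Y=F}.
          branch 1.2.2 (add \lnot W):
            (X \lor \lnot Y): β-rule — branch into X  //  \lnot Y.
              branch 1.2.2.1 (add X):
                ○ open, literals {W=F, X=T}.
              branch 1.2.2.2 (add \lnot Y):
                ○ open, literals {W=F, Y=F}.
  branch 2 (add \lnot (\lnot \lnot Z \lor (X \lor \lnot Y)), \lnot (X \lor \lnot W)):
    \lnot (\lnot \lnot Z \lor (X \lor \lnot Y)): α-rule — add \lnot \lnot \lnot Z, \lnot (X \lor \lnot Y).
    \lnot (X \lor \lnot W): α-rule — add \lnot X, \lnot \lnot W.
    \lnot \lnot \lnot Z: drop double negation, giving \lnot Z.
    \lnot (X \lor \lnot Y): α-rule — add \lnot X, \lnot \lnot Y.
    ○ open, literals {W=T, X=F, Y=T, Z=F}.
0 branches closed, 7 open.
An open branch gives a satisfying assignment: X=T, Z=T.

Satisfiable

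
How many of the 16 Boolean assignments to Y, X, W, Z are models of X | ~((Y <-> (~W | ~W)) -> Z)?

10

Initial set: {(X | ~((Y <-> (~W | ~W)) -> Z))}.
(X | ~((Y <-> (~W | ~W)) -> Z)): β-rule — branch into X  //  ~((Y <-> (~W | ~W)) -> Z).
  branch 1 (add X):
    ○ open, literals {X=1}.
  branch 2 (add ~((Y <-> (~W | ~W)) -> Z)):
    ~((Y <-> (~W | ~W)) -> Z): α-rule — add (Y <-> (~W | ~W)), ~Z.
    (Y <-> (~W | ~W)): β-rule — branch into Y, (~W | ~W)  //  ~Y, ~(~W | ~W).
      branch 2.1 (add Y, (~W | ~W)):
        (~W | ~W): β-rule — branch into ~W  //  ~W.
          branch 2.1.1 (add ~W):
            ○ open, literals {W=0, Y=1, Z=0}.
          branch 2.1.2 (add ~W):
            ○ open, literals {W=0, Y=1, Z=0}.
      branch 2.2 (add ~Y, ~(~W | ~W)):
        ~(~W | ~W): α-rule — add ~~W, ~~W.
        ○ open, literals {W=1, Y=0, Z=0}.
0 branches closed, 4 open.
Each open branch fixes some atoms; the unmentioned ones are free. Counting distinct full assignments: branch {X=1} (Y, W, Z) contributes 8 new; branch {W=0, Y=1, Z=0} (X) contributes 1 new; branch {W=0, Y=1, Z=0} (X) contributes 0 new; branch {W=1, Y=0, Z=0} (X) contributes 1 new. Total: 10.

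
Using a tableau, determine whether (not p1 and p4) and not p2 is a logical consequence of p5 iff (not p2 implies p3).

Initial set: {(p5 iff (not p2 implies p3)); not ((not p1 and p4) and not p2)}.
(p5 iff (not p2 implies p3)): β-rule — branch into p5, (not p2 implies p3)  //  not p5, not (not p2 implies p3).
  branch 1 (add p5, (not p2 implies p3)):
    not ((not p1 and p4) and not p2): β-rule — branch into not (not p1 and p4)  //  not not p2.
      branch 1.1 (add not (not p1 and p4)):
        (not p2 implies p3): β-rule — branch into not not p2  //  p3.
          branch 1.1.1 (add not not p2):
            not (not p1 and p4): β-rule — branch into not not p1  //  not p4.
              branch 1.1.1.1 (add not not p1):
                ○ open, literals {p1=1, p2=1, p5=1}.
              branch 1.1.1.2 (add not p4):
                ○ open, literals {p2=1, p4=0, p5=1}.
          branch 1.1.2 (add p3):
            not (not p1 and p4): β-rule — branch into not not p1  //  not p4.
              branch 1.1.2.1 (add not not p1):
                ○ open, literals {p1=1, p3=1, p5=1}.
              branch 1.1.2.2 (add not p4):
                ○ open, literals {p3=1, p4=0, p5=1}.
      branch 1.2 (add not not p2):
        (not p2 implies p3): β-rule — branch into not not p2  //  p3.
          branch 1.2.1 (add not not p2):
            ○ open, literals {p2=1, p5=1}.
          branch 1.2.2 (add p3):
            ○ open, literals {p2=1, p3=1, p5=1}.
  branch 2 (add not p5, not (not p2 implies p3)):
    not (not p2 implies p3): α-rule — add not p2, not p3.
    not ((not p1 and p4) and not p2): β-rule — branch into not (not p1 and p4)  //  not not p2.
      branch 2.1 (add not (not p1 and p4)):
        not (not p1 and p4): β-rule — branch into not not p1  //  not p4.
          branch 2.1.1 (add not not p1):
            ○ open, literals {p1=1, p2=0, p3=0, p5=0}.
          branch 2.1.2 (add not p4):
            ○ open, literals {p2=0, p3=0, p4=0, p5=0}.
      branch 2.2 (add not not p2):
        × closes — contains both p2 and not p2.
1 branch closed, 8 open.
An open branch gives a countermodel: p1=1, p2=1, p5=1 (unmentioned atoms arbitrary); the premises hold there but the conclusion fails.

No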